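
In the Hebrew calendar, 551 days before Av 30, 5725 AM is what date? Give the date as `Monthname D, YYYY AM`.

Adar 11, 5724 AM

Counting 551 days back from JDN 2439001 reaches JDN 2438450, which is Adar 11, 5724 AM.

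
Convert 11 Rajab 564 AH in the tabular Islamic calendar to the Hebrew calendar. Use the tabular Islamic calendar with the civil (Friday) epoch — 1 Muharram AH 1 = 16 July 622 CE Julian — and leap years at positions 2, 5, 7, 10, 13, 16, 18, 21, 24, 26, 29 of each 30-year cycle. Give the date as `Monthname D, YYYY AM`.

Nisan 12, 4929 AM

Julian Day Number of the source date = 2148135.
Converting JDN 2148135 to the Hebrew calendar gives 12 Nisan 4929 AM.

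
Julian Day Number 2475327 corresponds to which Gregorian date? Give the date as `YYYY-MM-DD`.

Counting from JDN 2299161 = 15 Oct 1582 gives an offset of 176166 days.

2065-02-10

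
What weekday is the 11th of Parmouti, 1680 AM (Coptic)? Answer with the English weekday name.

Sunday

This is JDN 2438505 (19 April 1964 Gregorian).
Since JDN mod 7 = 6 (0 = Monday), the day is Sunday.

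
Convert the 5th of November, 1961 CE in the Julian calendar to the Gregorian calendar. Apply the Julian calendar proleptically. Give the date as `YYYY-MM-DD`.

1961-11-18

The Julian–Gregorian offset here is 13 days (Julian trailing).
5 November 1961 Julian + 13 days → 18 November 1961 Gregorian.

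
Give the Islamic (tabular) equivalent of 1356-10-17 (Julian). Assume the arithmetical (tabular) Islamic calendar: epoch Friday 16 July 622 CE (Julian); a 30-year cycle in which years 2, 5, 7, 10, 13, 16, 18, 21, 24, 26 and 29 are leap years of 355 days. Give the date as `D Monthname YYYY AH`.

The source date corresponds to 25 October 1356 in the proleptic Gregorian calendar (JDN 2216627).
That day falls on 21 Shawwal 757 AH in the tabular Islamic calendar.

21 Shawwal 757 AH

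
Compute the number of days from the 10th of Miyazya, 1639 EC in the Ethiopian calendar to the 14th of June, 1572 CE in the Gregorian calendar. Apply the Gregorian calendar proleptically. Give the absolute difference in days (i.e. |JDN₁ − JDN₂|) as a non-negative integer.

First date → JDN 2322719; second date → JDN 2295386.
The interval is |2322719 − 2295386| = 27333 days.

27333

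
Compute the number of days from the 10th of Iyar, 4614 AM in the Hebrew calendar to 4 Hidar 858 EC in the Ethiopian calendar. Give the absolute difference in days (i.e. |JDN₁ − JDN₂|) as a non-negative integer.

4221

JDN of the first date = 2033082.
JDN of the second date = 2037303.
|2037303 − 2033082| = 4221.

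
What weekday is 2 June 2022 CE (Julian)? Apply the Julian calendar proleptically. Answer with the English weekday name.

Wednesday

In the Gregorian calendar this is 15 June 2022 (JDN 2459746).
2459746 ≡ 2 (mod 7); counting from Monday = 0 gives Wednesday.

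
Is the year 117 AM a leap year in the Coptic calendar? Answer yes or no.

117 mod 4 = 1; in the Coptic calendar a year is leap when year mod 4 = 3, so it is a common year.

no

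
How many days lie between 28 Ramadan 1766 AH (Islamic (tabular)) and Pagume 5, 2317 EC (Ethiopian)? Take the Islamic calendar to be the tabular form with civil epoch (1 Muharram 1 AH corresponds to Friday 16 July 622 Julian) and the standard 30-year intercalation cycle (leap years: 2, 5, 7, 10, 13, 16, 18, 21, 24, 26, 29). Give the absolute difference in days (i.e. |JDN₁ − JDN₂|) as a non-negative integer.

JDN of the first date = 2574160.
JDN of the second date = 2570504.
|2570504 − 2574160| = 3656.

3656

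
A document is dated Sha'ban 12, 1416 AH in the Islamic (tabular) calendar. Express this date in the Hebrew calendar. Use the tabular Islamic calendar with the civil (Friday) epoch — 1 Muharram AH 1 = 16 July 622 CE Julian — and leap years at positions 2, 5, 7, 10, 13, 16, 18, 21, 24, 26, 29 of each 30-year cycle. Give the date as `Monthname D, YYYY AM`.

Both dates share Julian Day Number 2450087; in the Hebrew calendar that is 12 Tevet 5756 AM.

Tevet 12, 5756 AM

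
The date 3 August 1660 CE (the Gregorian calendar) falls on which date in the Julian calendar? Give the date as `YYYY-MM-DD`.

For dates in this range the Gregorian date is 10 days ahead of the Julian.
3 August 1660 Gregorian − 10 days → 24 July 1660 Julian.

1660-07-24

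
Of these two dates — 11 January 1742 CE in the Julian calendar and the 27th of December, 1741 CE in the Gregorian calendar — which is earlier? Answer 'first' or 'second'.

second

Converting both to JDN: 2357334 vs 2357308; the smaller is the second.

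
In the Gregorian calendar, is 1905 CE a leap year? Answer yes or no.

no

1905 is not divisible by 4, so it is a common year.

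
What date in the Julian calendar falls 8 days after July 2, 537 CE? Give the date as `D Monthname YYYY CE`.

10 July 537 CE

The starting date is JDN 1917380; 1917380 + 8 = 1917388.
JDN 1917388 corresponds to 10 July 537 CE.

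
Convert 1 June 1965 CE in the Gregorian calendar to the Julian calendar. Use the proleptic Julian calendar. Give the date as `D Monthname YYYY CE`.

19 May 1965 CE

For dates in this range the Gregorian date is 13 days ahead of the Julian.
1 June 1965 Gregorian − 13 days → 19 May 1965 Julian.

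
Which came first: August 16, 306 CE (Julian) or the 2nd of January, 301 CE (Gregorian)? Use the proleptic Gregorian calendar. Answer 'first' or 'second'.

second

The two dates have Julian Day Numbers 1833052 and 1830999 respectively.
Since 1830999 < 1833052, the second date comes first.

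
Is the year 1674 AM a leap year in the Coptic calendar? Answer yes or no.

no

1674 mod 4 = 2; in the Coptic calendar a year is leap when year mod 4 = 3, so it is a common year.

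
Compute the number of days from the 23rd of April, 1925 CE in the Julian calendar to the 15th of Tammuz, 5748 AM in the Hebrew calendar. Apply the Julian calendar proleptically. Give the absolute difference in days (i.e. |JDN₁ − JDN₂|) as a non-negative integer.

First date → JDN 2424277; second date → JDN 2447343.
The interval is |2424277 − 2447343| = 23066 days.

23066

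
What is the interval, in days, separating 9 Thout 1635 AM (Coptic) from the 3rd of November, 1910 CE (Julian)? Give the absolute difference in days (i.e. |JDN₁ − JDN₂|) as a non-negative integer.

JDN of the first date = 2421856.
JDN of the second date = 2418992.
|2418992 − 2421856| = 2864.

2864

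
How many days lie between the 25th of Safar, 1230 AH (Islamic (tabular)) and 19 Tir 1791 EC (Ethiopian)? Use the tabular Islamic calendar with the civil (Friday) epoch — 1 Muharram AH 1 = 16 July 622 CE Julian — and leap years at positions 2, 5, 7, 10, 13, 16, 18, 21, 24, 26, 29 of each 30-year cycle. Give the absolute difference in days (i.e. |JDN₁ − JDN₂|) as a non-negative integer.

5855

First date → JDN 2384011; second date → JDN 2378156.
The interval is |2384011 − 2378156| = 5855 days.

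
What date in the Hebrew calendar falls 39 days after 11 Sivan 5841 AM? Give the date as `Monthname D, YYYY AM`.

The starting date is JDN 2481299; 2481299 + 39 = 2481338.
JDN 2481338 corresponds to Tammuz 20, 5841 AM.

Tammuz 20, 5841 AM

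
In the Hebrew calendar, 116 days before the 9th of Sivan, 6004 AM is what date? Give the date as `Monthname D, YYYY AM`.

JDN of the 9th of Sivan, 6004 AM = 2540830.
2540830 − 116 = 2540714.
JDN 2540714 in the Hebrew calendar is Adar I 11, 6004 AM.

Adar I 11, 6004 AM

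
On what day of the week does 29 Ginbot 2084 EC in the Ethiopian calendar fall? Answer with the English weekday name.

Equivalently 6 June 2092 Gregorian, JDN 2485305.
2485305 ≡ 4 (mod 7); counting from Monday = 0 gives Friday.

Friday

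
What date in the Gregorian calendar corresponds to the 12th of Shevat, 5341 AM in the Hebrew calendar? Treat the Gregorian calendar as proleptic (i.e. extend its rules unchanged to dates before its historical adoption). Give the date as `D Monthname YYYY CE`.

26 January 1581 CE

Julian Day Number of the source date = 2298534.
Converting JDN 2298534 to the Gregorian calendar gives 26 January 1581 CE.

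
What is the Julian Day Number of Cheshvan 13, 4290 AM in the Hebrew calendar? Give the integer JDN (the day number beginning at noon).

1914580

In the proleptic Gregorian calendar the same day is 3 November 529.
JDN 2400001 is 17 November 1858 CE (Gregorian), MJD 0; the target day is −485421 days from there, so JDN = 1914580.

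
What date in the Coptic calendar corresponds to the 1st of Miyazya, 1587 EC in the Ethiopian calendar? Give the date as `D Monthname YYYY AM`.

Both dates share Julian Day Number 2303717; in the Coptic calendar that is 1 Parmouti 1311 AM.

1 Parmouti 1311 AM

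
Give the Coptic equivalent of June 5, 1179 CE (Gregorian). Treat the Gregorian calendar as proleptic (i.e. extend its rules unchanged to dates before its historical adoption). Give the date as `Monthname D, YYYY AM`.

Paoni 4, 895 AM

Both dates share Julian Day Number 2151836; in the Coptic calendar that is 4 Paoni 895 AM.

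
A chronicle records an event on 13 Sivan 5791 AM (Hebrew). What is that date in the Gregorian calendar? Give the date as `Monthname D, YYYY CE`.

Both dates share Julian Day Number 2463022; in the Gregorian calendar that is 4 June 2031 CE.

June 4, 2031 CE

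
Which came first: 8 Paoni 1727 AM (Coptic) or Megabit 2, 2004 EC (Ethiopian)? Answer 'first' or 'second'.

first

First date → JDN 2455728; second date → JDN 2455998.
JDN 2455728 < JDN 2455998, so the first date is earlier.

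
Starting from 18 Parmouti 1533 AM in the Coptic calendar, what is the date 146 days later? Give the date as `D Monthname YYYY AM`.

The starting date is JDN 2384820; 2384820 + 146 = 2384966.
JDN 2384966 corresponds to 9 Thout 1534 AM.

9 Thout 1534 AM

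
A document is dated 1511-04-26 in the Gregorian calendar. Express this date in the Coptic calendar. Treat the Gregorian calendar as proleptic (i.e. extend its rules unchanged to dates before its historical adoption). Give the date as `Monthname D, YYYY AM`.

Parmouti 21, 1227 AM

Julian Day Number of the source date = 2273056.
Converting JDN 2273056 to the Coptic calendar gives 21 Parmouti 1227 AM.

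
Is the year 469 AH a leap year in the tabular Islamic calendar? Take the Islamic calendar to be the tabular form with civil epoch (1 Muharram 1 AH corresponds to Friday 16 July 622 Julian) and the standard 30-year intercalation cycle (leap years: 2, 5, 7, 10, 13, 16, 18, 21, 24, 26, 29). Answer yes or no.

no

Year 469 AH is year 19 of its 30-year cycle; leap positions are 2, 5, 7, 10, 13, 16, 18, 21, 24, 26, 29, so it is a common year (354 days).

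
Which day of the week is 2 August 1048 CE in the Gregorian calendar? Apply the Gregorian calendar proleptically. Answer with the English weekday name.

Wednesday

2104048 ≡ 2 (mod 7); counting from Monday = 0 gives Wednesday.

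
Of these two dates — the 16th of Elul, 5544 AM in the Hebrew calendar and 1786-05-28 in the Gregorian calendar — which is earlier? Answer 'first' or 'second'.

first

First date → JDN 2372898; second date → JDN 2373531.
JDN 2372898 < JDN 2373531, so the first date is earlier.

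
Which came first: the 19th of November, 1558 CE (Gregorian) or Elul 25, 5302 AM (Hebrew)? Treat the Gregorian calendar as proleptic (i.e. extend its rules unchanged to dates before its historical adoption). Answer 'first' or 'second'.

First date → JDN 2290430; second date → JDN 2284522.
JDN 2284522 < JDN 2290430, so the second date is earlier.

second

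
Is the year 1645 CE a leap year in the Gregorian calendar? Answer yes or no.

1645 is not divisible by 4, so it is a common year.

no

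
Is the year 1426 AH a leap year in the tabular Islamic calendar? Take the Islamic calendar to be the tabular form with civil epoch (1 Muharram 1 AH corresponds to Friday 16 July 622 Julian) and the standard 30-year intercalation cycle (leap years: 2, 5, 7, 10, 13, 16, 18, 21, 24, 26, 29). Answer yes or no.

yes

Year 1426 AH is year 16 of its 30-year cycle; leap positions are 2, 5, 7, 10, 13, 16, 18, 21, 24, 26, 29, so it is a leap year (355 days).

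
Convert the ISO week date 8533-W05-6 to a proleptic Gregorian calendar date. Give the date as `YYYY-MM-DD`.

8533-01-31

ISO week 1 of 8533 is the week containing the first Thursday of 8533.
Week 5, day 6 (Saturday) lands on 8533-01-31.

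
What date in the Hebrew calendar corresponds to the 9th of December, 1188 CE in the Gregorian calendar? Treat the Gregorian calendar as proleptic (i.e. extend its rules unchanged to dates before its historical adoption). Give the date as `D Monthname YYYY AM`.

10 Kislev 4949 AM

Julian Day Number of the source date = 2155311.
Converting JDN 2155311 to the Hebrew calendar gives 10 Kislev 4949 AM.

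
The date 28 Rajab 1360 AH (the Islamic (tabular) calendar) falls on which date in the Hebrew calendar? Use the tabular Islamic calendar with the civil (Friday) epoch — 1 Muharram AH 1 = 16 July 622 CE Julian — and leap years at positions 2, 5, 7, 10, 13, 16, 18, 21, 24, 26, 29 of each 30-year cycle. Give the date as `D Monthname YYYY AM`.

Both dates share Julian Day Number 2430228; in the Hebrew calendar that is 28 Av 5701 AM.

28 Av 5701 AM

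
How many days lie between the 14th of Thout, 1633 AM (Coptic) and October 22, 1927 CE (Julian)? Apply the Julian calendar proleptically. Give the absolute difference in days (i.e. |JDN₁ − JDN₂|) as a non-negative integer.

JDN of the first date = 2421131.
JDN of the second date = 2425189.
|2425189 − 2421131| = 4058.

4058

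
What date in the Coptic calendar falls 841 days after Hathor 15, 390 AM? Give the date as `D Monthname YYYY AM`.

JDN of Hathor 15, 390 AM = 1967186.
1967186 + 841 = 1968027.
JDN 1968027 in the Coptic calendar is 5 Paremhat 392 AM.

5 Paremhat 392 AM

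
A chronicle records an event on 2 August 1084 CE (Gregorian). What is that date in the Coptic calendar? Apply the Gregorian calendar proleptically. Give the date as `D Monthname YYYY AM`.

3 Mesori 800 AM

Both dates share Julian Day Number 2117197; in the Coptic calendar that is 3 Mesori 800 AM.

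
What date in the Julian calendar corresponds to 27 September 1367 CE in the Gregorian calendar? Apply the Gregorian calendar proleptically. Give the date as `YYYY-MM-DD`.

1367-09-19

For dates in this range the Gregorian date is 8 days ahead of the Julian.
27 September 1367 Gregorian − 8 days → 19 September 1367 Julian.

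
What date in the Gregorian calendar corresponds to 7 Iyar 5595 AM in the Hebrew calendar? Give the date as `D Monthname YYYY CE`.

6 May 1835 CE

Julian Day Number of the source date = 2391405.
Converting JDN 2391405 to the Gregorian calendar gives 6 May 1835 CE.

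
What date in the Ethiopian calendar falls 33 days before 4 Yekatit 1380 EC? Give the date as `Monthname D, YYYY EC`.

JDN of 4 Yekatit 1380 EC = 2228054.
2228054 − 33 = 2228021.
JDN 2228021 in the Ethiopian calendar is Tir 1, 1380 EC.

Tir 1, 1380 EC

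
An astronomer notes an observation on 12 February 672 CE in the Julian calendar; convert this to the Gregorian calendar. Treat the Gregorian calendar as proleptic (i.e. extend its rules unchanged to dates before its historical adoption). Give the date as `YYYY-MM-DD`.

The Julian–Gregorian offset here is 3 days (Julian trailing).
12 February 672 Julian + 3 days → 15 February 672 Gregorian.

0672-02-15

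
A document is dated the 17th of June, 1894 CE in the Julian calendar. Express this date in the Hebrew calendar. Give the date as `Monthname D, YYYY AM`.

Sivan 25, 5654 AM

Both dates share Julian Day Number 2413009; in the Hebrew calendar that is 25 Sivan 5654 AM.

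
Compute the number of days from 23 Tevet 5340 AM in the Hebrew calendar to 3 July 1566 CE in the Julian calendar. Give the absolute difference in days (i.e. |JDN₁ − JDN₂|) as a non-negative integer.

4940

JDN of the first date = 2298163.
JDN of the second date = 2293223.
|2293223 − 2298163| = 4940.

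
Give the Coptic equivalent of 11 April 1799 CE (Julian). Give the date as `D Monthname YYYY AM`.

Julian Day Number of the source date = 2378243.
Converting JDN 2378243 to the Coptic calendar gives 16 Parmouti 1515 AM.

16 Parmouti 1515 AM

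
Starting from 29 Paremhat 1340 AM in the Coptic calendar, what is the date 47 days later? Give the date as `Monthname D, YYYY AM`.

Pashons 16, 1340 AM

The starting date is JDN 2314308; 2314308 + 47 = 2314355.
JDN 2314355 corresponds to Pashons 16, 1340 AM.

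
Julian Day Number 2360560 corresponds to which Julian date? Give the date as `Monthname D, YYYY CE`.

November 11, 1750 CE

The Gregorian equivalent of JDN 2360560 is 22 November 1750.
In the Julian calendar that day is November 11, 1750 CE.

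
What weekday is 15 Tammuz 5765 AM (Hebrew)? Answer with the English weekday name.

This is JDN 2453574 (22 July 2005 Gregorian).
Since JDN mod 7 = 4 (0 = Monday), the day is Friday.

Friday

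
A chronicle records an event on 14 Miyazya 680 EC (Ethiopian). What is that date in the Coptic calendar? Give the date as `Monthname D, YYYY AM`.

Parmouti 14, 404 AM

Both dates share Julian Day Number 1972449; in the Coptic calendar that is 14 Parmouti 404 AM.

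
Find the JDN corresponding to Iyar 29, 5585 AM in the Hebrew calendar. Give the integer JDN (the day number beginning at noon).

In the Gregorian calendar the same day is 17 May 1825.
JDN 2451545 is 1 January 2000 CE (Gregorian); the target day is −63781 days from there, so JDN = 2387764.

2387764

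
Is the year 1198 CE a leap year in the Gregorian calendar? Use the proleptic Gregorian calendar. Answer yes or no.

1198 is not divisible by 4, so it is a common year.

no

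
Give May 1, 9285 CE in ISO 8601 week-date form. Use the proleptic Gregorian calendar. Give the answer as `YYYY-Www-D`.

The weekday is Tuesday (ISO weekday 2).
That Tuesday belongs to ISO week 18 of ISO year 9285.

9285-W18-2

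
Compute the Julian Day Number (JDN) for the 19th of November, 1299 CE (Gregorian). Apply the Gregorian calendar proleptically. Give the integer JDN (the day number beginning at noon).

2195833

JDN 2400001 is 17 November 1858 CE (Gregorian), MJD 0; the target day is −204168 days from there, so JDN = 2195833.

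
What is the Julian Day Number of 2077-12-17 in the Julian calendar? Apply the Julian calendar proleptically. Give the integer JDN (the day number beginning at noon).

2480033

Equivalently 30 December 2077 (Gregorian).
JDN 2400001 is 17 November 1858 CE (Gregorian), MJD 0; the target day is +80032 days from there, so JDN = 2480033.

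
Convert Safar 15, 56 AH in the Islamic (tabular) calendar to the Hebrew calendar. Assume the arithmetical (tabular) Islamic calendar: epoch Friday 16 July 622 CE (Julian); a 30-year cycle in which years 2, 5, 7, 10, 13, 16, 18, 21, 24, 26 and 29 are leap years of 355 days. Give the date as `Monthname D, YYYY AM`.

Julian Day Number of the source date = 1967974.
Converting JDN 1967974 to the Hebrew calendar gives 15 Tevet 4436 AM.

Tevet 15, 4436 AM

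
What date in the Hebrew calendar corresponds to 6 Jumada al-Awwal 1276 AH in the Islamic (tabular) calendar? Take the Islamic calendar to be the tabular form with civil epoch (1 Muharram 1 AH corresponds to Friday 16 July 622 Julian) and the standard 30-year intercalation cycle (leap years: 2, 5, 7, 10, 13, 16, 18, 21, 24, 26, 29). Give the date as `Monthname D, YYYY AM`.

The source date corresponds to 1 December 1859 in the Gregorian calendar (JDN 2400380).
That day falls on 5 Kislev 5620 AM in the Hebrew calendar.

Kislev 5, 5620 AM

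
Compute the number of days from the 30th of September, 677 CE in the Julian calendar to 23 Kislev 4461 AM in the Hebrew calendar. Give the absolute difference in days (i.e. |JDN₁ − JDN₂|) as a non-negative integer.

JDN of the first date = 1968605.
JDN of the second date = 1977076.
|1977076 − 1968605| = 8471.

8471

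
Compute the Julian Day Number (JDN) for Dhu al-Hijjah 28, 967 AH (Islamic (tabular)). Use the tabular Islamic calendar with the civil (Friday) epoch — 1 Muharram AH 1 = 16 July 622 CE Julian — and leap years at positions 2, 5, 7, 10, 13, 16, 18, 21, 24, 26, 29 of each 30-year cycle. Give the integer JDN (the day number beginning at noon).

2291110

In the proleptic Gregorian calendar the same day is 29 September 1560.
JDN 2451545 is 1 January 2000 CE (Gregorian); the target day is −160435 days from there, so JDN = 2291110.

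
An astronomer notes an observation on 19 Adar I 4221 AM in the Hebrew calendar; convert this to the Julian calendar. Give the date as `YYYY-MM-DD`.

Julian Day Number of the source date = 1889484.
Converting JDN 1889484 to the Julian calendar gives 15 February 461 CE.

0461-02-15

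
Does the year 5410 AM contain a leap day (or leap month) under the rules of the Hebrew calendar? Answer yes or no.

Hebrew year 5410 is year 14 of its 19-year Metonic cycle; leap years are at positions 3, 6, 8, 11, 14, 17, 19, so it is a leap year (13 months).

yes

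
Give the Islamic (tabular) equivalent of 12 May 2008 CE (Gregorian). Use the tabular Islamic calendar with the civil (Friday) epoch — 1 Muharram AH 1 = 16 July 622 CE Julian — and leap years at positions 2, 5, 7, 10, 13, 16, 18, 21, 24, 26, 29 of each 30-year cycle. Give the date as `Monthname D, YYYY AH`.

Jumada al-Awwal 6, 1429 AH

Both dates share Julian Day Number 2454599; in the tabular Islamic calendar that is 6 Jumada al-Awwal 1429 AH.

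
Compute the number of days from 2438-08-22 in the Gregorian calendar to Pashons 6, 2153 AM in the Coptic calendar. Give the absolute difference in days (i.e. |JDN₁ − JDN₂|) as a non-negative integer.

First date → JDN 2611755; second date → JDN 2611293.
The interval is |2611755 − 2611293| = 462 days.

462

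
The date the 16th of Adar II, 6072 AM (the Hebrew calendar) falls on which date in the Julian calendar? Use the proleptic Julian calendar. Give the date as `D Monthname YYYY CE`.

10 March 2312 CE

Both dates share Julian Day Number 2565585; in the Julian calendar that is 10 March 2312 CE.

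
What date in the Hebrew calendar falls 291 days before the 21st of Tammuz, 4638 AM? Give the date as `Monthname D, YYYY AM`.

Elul 25, 4637 AM

Counting 291 days back from JDN 2041923 reaches JDN 2041632, which is Elul 25, 4637 AM.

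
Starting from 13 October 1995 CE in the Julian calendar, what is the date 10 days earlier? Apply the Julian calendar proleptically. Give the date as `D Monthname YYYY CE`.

3 October 1995 CE

The starting date is JDN 2450017; 2450017 − 10 = 2450007.
JDN 2450007 corresponds to 3 October 1995 CE.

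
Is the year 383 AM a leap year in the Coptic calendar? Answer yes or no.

yes

383 mod 4 = 3; in the Coptic calendar a year is leap when year mod 4 = 3, so it is a leap year.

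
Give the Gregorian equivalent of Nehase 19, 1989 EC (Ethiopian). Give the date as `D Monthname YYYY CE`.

25 August 1997 CE

Both dates share Julian Day Number 2450686; in the Gregorian calendar that is 25 August 1997 CE.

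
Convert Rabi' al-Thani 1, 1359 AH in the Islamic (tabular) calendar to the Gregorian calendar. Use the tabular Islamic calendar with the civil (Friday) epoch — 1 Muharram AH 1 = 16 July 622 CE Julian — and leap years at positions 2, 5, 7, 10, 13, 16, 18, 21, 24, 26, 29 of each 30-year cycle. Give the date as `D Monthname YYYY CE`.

9 May 1940 CE

Julian Day Number of the source date = 2429759.
Converting JDN 2429759 to the Gregorian calendar gives 9 May 1940 CE.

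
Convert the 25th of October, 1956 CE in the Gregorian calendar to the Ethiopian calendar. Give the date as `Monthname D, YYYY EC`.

Both dates share Julian Day Number 2435772; in the Ethiopian calendar that is 15 Tikimt 1949 EC.

Tikimt 15, 1949 EC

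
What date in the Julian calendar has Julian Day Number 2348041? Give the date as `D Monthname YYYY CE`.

The Gregorian equivalent of JDN 2348041 is 13 August 1716.
In the Julian calendar that day is 2 August 1716 CE.

2 August 1716 CE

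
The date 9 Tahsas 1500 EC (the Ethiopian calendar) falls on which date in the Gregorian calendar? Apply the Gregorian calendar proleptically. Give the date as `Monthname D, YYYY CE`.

Julian Day Number of the source date = 2271829.
Converting JDN 2271829 to the Gregorian calendar gives 16 December 1507 CE.

December 16, 1507 CE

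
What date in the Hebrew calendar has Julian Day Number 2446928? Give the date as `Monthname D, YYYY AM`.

Iyar 13, 5747 AM

JDN 2446928 is 12 May 1987 in the Gregorian calendar.
In the Hebrew calendar that day is Iyar 13, 5747 AM.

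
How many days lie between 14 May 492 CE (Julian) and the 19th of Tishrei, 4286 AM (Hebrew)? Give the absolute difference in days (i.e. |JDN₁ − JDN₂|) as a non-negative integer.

First date → JDN 1900895; second date → JDN 1913079.
The interval is |1900895 − 1913079| = 12184 days.

12184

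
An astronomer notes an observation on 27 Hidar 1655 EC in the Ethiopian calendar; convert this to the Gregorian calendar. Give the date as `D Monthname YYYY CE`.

Julian Day Number of the source date = 2328430.
Converting JDN 2328430 to the Gregorian calendar gives 3 December 1662 CE.

3 December 1662 CE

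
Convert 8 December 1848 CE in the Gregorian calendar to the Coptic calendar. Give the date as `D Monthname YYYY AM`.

Both dates share Julian Day Number 2396370; in the Coptic calendar that is 30 Hathor 1565 AM.

30 Hathor 1565 AM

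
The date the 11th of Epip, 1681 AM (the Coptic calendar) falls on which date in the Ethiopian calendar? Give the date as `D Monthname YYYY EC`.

Julian Day Number of the source date = 2438960.
Converting JDN 2438960 to the Ethiopian calendar gives 11 Hamle 1957 EC.

11 Hamle 1957 EC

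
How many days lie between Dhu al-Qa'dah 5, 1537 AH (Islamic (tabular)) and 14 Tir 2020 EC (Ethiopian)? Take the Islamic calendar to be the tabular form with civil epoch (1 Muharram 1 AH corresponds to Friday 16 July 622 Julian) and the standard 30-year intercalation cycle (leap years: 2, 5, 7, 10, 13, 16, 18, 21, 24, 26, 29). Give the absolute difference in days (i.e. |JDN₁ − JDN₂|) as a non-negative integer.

31252

First date → JDN 2493046; second date → JDN 2461794.
The interval is |2493046 − 2461794| = 31252 days.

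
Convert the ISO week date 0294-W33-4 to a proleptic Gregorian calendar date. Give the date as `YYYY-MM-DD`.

0294-08-16

ISO week 1 of 294 is the week containing the first Thursday of 294.
Week 33, day 4 (Thursday) lands on 0294-08-16.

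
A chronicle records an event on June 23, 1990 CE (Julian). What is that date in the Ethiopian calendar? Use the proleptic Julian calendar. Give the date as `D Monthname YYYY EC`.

Julian Day Number of the source date = 2448079.
Converting JDN 2448079 to the Ethiopian calendar gives 29 Sene 1982 EC.

29 Sene 1982 EC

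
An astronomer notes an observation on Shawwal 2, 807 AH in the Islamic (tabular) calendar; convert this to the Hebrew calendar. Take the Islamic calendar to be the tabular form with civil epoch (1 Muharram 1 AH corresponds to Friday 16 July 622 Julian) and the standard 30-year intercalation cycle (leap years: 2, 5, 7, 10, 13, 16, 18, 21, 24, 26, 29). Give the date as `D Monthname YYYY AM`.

4 Iyar 5165 AM

The source date corresponds to 12 April 1405 in the proleptic Gregorian calendar (JDN 2234327).
That day falls on 4 Iyar 5165 AM in the Hebrew calendar.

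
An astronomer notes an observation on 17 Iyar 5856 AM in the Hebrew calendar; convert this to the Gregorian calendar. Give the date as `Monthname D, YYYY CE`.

May 9, 2096 CE

Julian Day Number of the source date = 2486738.
Converting JDN 2486738 to the Gregorian calendar gives 9 May 2096 CE.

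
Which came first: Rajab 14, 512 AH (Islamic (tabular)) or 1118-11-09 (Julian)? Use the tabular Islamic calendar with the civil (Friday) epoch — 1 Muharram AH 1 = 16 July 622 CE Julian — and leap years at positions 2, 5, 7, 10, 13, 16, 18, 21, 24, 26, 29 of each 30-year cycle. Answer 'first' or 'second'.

Converting both to JDN: 2129711 vs 2129720; the smaller is the first.

first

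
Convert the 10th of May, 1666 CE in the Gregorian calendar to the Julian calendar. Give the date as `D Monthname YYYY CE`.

30 April 1666 CE

At this point the Julian calendar is 10 days behind the Gregorian.
10 May 1666 Gregorian − 10 days → 30 April 1666 Julian.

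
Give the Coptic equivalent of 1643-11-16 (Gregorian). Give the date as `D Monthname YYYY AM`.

Julian Day Number of the source date = 2321473.
Converting JDN 2321473 to the Coptic calendar gives 9 Hathor 1360 AM.

9 Hathor 1360 AM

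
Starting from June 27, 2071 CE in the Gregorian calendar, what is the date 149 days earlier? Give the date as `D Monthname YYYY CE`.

29 January 2071 CE

JDN of June 27, 2071 CE = 2477655.
2477655 − 149 = 2477506.
JDN 2477506 in the Gregorian calendar is 29 January 2071 CE.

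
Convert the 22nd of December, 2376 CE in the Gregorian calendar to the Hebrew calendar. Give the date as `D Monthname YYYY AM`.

10 Tevet 6137 AM

Julian Day Number of the source date = 2589232.
Converting JDN 2589232 to the Hebrew calendar gives 10 Tevet 6137 AM.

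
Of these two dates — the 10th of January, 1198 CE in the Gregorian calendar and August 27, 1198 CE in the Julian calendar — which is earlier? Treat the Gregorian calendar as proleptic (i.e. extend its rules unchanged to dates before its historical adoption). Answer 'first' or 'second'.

first

First date → JDN 2158630; second date → JDN 2158866.
JDN 2158630 < JDN 2158866, so the first date is earlier.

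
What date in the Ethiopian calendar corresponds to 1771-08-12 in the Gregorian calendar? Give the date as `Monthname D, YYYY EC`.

Nehase 8, 1763 EC

Julian Day Number of the source date = 2368128.
Converting JDN 2368128 to the Ethiopian calendar gives 8 Nehase 1763 EC.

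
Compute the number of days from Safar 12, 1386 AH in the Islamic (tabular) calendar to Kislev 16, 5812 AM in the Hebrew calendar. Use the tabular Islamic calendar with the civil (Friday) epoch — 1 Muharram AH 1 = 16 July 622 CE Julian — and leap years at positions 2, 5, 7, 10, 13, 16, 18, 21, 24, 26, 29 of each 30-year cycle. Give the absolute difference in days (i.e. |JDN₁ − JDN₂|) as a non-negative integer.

31217

First date → JDN 2439279; second date → JDN 2470496.
The interval is |2439279 − 2470496| = 31217 days.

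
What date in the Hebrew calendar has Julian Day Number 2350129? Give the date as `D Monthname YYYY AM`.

15 Iyar 5482 AM

The Gregorian equivalent of JDN 2350129 is 2 May 1722.
In the Hebrew calendar that day is 15 Iyar 5482 AM.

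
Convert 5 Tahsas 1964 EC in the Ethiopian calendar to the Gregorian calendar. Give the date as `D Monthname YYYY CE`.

Both dates share Julian Day Number 2441301; in the Gregorian calendar that is 15 December 1971 CE.

15 December 1971 CE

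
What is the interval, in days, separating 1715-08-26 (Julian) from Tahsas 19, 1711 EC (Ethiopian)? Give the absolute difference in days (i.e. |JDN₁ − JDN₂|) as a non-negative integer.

JDN of the first date = 2347699.
JDN of the second date = 2348906.
|2348906 − 2347699| = 1207.

1207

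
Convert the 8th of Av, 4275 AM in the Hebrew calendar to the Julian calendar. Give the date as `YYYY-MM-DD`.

0515-08-03

Both dates share Julian Day Number 1909376; in the Julian calendar that is 3 August 515 CE.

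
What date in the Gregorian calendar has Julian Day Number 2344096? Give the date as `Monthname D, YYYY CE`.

Counting from JDN 2299161 = 15 Oct 1582 gives an offset of 44935 days.

October 25, 1705 CE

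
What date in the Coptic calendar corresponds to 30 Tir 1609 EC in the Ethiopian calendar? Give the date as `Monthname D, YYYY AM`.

The source date corresponds to 4 February 1617 in the Gregorian calendar (JDN 2311692).
That day falls on 30 Tobi 1333 AM in the Coptic calendar.

Tobi 30, 1333 AM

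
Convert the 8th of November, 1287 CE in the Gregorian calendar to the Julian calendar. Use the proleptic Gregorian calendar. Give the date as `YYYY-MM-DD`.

For dates in this range the Gregorian date is 7 days ahead of the Julian.
8 November 1287 Gregorian − 7 days → 1 November 1287 Julian.

1287-11-01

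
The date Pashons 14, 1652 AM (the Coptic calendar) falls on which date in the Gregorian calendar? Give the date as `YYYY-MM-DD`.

Julian Day Number of the source date = 2428311.
Converting JDN 2428311 to the Gregorian calendar gives 22 May 1936 CE.

1936-05-22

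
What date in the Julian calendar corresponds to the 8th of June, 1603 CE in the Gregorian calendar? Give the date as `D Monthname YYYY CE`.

29 May 1603 CE

At this point the Julian calendar is 10 days behind the Gregorian.
8 June 1603 Gregorian − 10 days → 29 May 1603 Julian.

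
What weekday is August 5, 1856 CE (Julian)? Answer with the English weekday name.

Equivalently 17 August 1856 Gregorian, JDN 2399179.
JDN 2399179 mod 7 = 6, and JDN 0 was a Monday, so this is a Sunday.

Sunday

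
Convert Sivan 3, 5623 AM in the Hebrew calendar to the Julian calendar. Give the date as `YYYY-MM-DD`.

1863-05-09

Both dates share Julian Day Number 2401647; in the Julian calendar that is 9 May 1863 CE.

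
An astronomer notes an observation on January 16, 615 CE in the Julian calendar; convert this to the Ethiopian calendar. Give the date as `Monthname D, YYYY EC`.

Both dates share Julian Day Number 1945702; in the Ethiopian calendar that is 21 Tir 607 EC.

Tir 21, 607 EC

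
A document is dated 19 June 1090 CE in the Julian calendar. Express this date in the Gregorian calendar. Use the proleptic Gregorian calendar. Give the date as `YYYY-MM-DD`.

For dates in this range the Gregorian date is 6 days ahead of the Julian.
19 June 1090 Julian + 6 days → 25 June 1090 Gregorian.

1090-06-25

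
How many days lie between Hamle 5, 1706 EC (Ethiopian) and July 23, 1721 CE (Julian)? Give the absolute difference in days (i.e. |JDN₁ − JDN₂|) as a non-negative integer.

2581

First date → JDN 2347276; second date → JDN 2349857.
The interval is |2347276 − 2349857| = 2581 days.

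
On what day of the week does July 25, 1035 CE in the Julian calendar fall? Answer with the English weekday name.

This is JDN 2099297 (31 July 1035 Gregorian).
JDN 2099297 mod 7 = 4, and JDN 0 was a Monday, so this is a Friday.

Friday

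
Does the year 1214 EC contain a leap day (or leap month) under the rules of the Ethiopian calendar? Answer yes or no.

1214 mod 4 = 2; in the Ethiopian calendar a year is leap when year mod 4 = 3, so it is a common year.

no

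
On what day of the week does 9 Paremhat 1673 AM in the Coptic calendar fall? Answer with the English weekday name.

Equivalently 18 March 1957 Gregorian, JDN 2435916.
2435916 ≡ 0 (mod 7); counting from Monday = 0 gives Monday.

Monday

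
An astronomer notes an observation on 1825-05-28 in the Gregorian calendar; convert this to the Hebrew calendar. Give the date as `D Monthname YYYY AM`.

11 Sivan 5585 AM

Julian Day Number of the source date = 2387775.
Converting JDN 2387775 to the Hebrew calendar gives 11 Sivan 5585 AM.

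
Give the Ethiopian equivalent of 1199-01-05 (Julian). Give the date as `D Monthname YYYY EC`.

Julian Day Number of the source date = 2158997.
Converting JDN 2158997 to the Ethiopian calendar gives 10 Tir 1191 EC.

10 Tir 1191 EC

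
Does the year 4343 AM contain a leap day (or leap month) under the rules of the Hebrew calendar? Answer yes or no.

Hebrew year 4343 is year 11 of its 19-year Metonic cycle; leap years are at positions 3, 6, 8, 11, 14, 17, 19, so it is a leap year (13 months).

yes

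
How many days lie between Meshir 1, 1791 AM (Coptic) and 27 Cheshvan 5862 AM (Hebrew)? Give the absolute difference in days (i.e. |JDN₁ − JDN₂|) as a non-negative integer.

JDN of the first date = 2478977.
JDN of the second date = 2488757.
|2488757 − 2478977| = 9780.

9780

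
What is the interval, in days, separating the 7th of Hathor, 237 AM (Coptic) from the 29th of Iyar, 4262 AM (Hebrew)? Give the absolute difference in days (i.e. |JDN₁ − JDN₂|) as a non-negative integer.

JDN of the first date = 1911295.
JDN of the second date = 1904556.
|1904556 − 1911295| = 6739.

6739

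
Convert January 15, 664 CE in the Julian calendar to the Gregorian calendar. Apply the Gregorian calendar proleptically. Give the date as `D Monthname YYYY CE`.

At this point the Julian calendar is 3 days behind the Gregorian.
15 January 664 Julian + 3 days → 18 January 664 Gregorian.

18 January 664 CE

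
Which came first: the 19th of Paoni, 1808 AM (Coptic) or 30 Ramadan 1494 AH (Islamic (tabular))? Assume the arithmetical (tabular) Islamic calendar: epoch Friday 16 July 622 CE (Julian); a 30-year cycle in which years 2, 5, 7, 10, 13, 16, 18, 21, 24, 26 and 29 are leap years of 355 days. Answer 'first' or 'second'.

second

The two dates have Julian Day Numbers 2485325 and 2477774 respectively.
Since 2477774 < 2485325, the second date comes first.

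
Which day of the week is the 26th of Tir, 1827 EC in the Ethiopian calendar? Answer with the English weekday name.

Equivalently 2 February 1835 Gregorian, JDN 2391312.
Since JDN mod 7 = 0 (0 = Monday), the day is Monday.

Monday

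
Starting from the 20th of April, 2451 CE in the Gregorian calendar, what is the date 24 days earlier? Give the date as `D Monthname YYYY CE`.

Counting 24 days back from JDN 2616379 reaches JDN 2616355, which is 27 March 2451 CE.

27 March 2451 CE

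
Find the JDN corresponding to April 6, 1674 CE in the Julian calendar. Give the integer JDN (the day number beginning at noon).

2332582

Equivalently 16 April 1674 (Gregorian).
JDN 2451545 is 1 January 2000 CE (Gregorian); the target day is −118963 days from there, so JDN = 2332582.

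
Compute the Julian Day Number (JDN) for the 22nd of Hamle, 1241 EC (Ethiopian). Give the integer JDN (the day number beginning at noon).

In the proleptic Gregorian calendar the same day is 23 July 1249.
JDN 2451545 is 1 January 2000 CE (Gregorian); the target day is −274093 days from there, so JDN = 2177452.

2177452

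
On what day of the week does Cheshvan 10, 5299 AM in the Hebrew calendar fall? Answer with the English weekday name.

Friday

Equivalently 14 October 1538 Gregorian, JDN 2283089.
2283089 ≡ 4 (mod 7); counting from Monday = 0 gives Friday.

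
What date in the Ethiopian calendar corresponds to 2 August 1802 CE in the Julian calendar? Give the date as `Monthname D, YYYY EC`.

Nehase 9, 1794 EC

The source date corresponds to 14 August 1802 in the Gregorian calendar (JDN 2379452).
That day falls on 9 Nehase 1794 EC in the Ethiopian calendar.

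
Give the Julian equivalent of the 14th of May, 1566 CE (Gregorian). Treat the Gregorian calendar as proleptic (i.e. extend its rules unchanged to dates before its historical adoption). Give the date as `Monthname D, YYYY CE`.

May 4, 1566 CE

For dates in this range the Gregorian date is 10 days ahead of the Julian.
14 May 1566 Gregorian − 10 days → 4 May 1566 Julian.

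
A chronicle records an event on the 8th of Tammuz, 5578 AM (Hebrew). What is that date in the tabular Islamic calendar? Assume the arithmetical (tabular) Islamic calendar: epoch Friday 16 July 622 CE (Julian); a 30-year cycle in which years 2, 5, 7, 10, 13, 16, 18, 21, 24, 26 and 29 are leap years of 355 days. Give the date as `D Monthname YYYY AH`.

8 Ramadan 1233 AH

Both dates share Julian Day Number 2385263; in the tabular Islamic calendar that is 8 Ramadan 1233 AH.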